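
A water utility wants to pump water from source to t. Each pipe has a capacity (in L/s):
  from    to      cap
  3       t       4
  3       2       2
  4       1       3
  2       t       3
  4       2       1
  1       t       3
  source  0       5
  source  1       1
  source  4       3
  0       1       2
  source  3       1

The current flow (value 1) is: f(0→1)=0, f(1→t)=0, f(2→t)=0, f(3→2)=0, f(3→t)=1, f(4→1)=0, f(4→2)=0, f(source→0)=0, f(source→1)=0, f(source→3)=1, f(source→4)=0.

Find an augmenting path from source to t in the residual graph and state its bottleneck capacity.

source→1→t, bottleneck 1

Residual along source→1→t: source→1: 1, 1→t: 3.
Bottleneck = min = 1.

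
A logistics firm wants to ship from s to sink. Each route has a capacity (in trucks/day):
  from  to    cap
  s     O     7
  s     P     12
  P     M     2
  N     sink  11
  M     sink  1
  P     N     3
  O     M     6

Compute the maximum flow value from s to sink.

Augment s→P→N→sink: bottleneck 3. Total 3.
Augment s→P→M→sink: bottleneck 1. Total 4.
No augmenting path remains in the residual graph.

4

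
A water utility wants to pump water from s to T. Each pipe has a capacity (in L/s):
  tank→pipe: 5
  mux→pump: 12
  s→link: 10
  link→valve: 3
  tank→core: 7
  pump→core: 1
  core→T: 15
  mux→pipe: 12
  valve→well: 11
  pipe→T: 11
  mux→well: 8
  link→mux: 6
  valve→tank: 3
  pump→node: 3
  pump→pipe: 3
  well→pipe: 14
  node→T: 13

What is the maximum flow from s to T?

Augment s→link→mux→pipe→T: bottleneck 6. Total 6.
Augment s→link→valve→tank→pipe→T: bottleneck 3. Total 9.
No augmenting path remains in the residual graph.

9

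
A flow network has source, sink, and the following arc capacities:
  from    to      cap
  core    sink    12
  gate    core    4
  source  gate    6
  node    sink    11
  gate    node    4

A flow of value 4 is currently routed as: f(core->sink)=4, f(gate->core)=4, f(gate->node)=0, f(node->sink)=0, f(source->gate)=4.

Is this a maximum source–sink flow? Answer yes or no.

No

Residual path source->gate->node->sink has bottleneck 2 > 0.
Pushing 2 along it raises the flow to 6, so the given flow is not maximum.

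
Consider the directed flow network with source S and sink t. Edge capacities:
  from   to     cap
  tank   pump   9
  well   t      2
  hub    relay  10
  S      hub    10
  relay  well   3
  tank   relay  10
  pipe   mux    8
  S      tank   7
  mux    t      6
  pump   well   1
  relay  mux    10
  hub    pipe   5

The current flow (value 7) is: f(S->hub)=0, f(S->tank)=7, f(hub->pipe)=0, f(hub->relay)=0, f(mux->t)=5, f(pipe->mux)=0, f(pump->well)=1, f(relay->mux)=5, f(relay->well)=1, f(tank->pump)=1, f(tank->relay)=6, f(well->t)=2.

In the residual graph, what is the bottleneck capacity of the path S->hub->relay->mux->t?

1

Residual capacities along the path: S->hub: 10, hub->relay: 10, relay->mux: 5, mux->t: 1.
Minimum is 1.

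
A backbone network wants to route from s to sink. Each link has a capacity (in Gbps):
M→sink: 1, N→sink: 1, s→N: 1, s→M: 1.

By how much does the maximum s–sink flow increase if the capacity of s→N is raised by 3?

Original max flow = 2.
Even with extra capacity on s→N, another cut of capacity 2 remains binding.
New max flow = 2. Increase = 0.

0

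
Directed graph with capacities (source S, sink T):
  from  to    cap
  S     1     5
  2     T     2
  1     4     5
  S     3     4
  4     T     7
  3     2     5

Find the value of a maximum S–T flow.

Augment S->3->2->T: bottleneck 2. Total 2.
Augment S->1->4->T: bottleneck 5. Total 7.
No augmenting path remains in the residual graph.

7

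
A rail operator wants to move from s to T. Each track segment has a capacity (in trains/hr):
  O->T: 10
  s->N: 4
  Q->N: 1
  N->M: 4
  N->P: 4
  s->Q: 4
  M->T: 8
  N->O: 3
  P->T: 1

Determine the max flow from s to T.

Augment s->N->O->T: bottleneck 3. Total 3.
Augment s->N->M->T: bottleneck 1. Total 4.
Augment s->Q->N->M->T: bottleneck 1. Total 5.
No augmenting path remains in the residual graph.

5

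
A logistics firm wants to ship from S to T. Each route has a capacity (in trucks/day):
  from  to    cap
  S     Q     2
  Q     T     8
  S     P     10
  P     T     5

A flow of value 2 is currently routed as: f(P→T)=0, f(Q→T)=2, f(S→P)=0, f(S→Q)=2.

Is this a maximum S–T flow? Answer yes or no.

Residual path S→P→T has bottleneck 5 > 0.
Pushing 5 along it raises the flow to 7, so the given flow is not maximum.

No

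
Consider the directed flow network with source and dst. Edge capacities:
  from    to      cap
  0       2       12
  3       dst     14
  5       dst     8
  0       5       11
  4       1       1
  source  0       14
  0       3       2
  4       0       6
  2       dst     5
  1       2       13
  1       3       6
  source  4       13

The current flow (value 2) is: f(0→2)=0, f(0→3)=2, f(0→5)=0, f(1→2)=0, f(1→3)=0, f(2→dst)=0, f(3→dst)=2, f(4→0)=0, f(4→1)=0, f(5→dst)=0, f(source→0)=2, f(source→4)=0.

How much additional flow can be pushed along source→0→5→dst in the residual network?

8

Residual capacities along the path: source→0: 12, 0→5: 11, 5→dst: 8.
Minimum is 8.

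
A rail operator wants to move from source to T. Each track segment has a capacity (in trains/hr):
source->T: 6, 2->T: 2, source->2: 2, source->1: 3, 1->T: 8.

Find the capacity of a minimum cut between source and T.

11

Max flow = 11 (via 3 augmenting paths).
In the residual at optimum, the set reachable from source is {source}.
Cut edges: source->1 (cap 3), source->2 (cap 2), source->T (cap 6). Sum = 11.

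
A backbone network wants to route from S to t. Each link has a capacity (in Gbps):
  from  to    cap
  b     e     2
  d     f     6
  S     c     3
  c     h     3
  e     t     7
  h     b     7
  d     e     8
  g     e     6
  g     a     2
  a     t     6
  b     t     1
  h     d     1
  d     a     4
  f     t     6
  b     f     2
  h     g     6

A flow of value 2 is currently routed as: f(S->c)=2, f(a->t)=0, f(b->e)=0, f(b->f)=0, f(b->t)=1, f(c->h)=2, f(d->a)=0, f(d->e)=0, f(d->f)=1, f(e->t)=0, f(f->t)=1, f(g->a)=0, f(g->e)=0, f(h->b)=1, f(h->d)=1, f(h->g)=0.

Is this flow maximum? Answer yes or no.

No

Residual path S->c->h->g->e->t has bottleneck 1 > 0.
Pushing 1 along it raises the flow to 3, so the given flow is not maximum.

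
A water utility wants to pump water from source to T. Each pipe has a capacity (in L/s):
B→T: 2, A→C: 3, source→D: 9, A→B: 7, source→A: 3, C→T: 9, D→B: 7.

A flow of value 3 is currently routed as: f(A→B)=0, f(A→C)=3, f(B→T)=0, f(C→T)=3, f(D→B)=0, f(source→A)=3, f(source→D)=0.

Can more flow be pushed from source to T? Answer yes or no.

Residual path source→D→B→T has bottleneck 2 > 0.
Pushing 2 along it raises the flow to 5, so the given flow is not maximum.

Yes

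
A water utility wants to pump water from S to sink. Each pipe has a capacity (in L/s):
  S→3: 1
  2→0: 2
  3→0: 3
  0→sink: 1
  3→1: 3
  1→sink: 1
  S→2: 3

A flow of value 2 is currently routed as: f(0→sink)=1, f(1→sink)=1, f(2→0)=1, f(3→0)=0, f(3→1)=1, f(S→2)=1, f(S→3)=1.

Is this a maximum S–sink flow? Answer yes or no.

Yes

Residual reachable from S: {0, 2, S}; sink is not reachable.
Saturated cut: S→3, 0→sink with total capacity 2 = current flow value. Flow is maximum.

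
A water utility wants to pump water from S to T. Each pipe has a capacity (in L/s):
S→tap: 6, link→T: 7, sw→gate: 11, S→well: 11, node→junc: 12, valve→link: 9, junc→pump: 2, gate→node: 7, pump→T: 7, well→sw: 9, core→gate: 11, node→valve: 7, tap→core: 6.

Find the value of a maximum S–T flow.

7

Augment S→tap→core→gate→node→junc→pump→T: bottleneck 2. Total 2.
Augment S→tap→core→gate→node→valve→link→T: bottleneck 4. Total 6.
Augment S→well→sw→gate→node→valve→link→T: bottleneck 1. Total 7.
No augmenting path remains in the residual graph.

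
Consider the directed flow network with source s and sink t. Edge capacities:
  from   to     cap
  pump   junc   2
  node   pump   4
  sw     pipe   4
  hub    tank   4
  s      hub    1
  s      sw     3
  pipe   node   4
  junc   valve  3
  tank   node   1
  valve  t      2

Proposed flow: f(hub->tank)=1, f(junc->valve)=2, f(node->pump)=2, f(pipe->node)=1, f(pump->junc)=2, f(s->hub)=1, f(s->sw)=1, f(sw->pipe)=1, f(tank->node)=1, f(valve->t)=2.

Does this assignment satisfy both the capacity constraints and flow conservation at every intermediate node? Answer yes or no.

Every edge has 0 ≤ f(e) ≤ cap(e).
At each intermediate node, inflow equals outflow.

Yes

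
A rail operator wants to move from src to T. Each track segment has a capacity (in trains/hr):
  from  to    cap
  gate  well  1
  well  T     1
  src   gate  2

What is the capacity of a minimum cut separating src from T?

1

Max flow = 1 (via 1 augmenting path).
In the residual at optimum, the set reachable from src is {gate, src}.
Cut edges: gate→well (cap 1). Sum = 1.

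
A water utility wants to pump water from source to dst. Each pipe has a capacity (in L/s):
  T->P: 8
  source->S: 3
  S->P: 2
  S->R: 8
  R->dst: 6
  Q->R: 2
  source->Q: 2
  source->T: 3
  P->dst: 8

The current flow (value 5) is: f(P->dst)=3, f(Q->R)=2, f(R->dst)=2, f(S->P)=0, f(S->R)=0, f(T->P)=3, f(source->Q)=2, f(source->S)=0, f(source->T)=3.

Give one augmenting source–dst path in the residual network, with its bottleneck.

Residual along source->S->R->dst: source->S: 3, S->R: 8, R->dst: 4.
Bottleneck = min = 3.

source->S->R->dst, bottleneck 3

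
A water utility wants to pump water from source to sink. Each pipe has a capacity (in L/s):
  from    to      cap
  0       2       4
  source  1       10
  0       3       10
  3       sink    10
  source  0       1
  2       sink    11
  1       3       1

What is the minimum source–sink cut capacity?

Max flow = 2 (via 2 augmenting paths).
In the residual at optimum, the set reachable from source is {1, source}.
Cut edges: source→0 (cap 1), 1→3 (cap 1). Sum = 2.

2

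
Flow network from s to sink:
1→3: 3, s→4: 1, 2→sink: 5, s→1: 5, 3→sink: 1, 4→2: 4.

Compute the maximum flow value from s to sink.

2

Augment s→4→2→sink: bottleneck 1. Total 1.
Augment s→1→3→sink: bottleneck 1. Total 2.
No augmenting path remains in the residual graph.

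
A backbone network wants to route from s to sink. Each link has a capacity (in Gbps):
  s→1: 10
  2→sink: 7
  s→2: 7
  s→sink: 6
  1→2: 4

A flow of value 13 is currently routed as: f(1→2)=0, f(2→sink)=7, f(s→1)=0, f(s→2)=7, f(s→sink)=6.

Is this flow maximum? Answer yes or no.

Yes

Residual reachable from s: {1, 2, s}; sink is not reachable.
Saturated cut: s→sink, 2→sink with total capacity 13 = current flow value. Flow is maximum.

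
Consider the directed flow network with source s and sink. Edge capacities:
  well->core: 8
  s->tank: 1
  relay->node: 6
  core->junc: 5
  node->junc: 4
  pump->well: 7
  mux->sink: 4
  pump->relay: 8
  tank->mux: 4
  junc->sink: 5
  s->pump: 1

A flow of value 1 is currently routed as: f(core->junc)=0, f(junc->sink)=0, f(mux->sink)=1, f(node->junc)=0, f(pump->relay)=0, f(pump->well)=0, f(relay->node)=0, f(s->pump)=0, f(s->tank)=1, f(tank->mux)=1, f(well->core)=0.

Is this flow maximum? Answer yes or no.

No

Residual path s->pump->relay->node->junc->sink has bottleneck 1 > 0.
Pushing 1 along it raises the flow to 2, so the given flow is not maximum.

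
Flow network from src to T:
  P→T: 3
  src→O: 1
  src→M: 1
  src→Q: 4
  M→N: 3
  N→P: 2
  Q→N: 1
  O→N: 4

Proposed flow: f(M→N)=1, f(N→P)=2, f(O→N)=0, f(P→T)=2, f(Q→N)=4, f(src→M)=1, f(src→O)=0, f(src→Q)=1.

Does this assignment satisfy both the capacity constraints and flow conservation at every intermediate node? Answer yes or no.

Capacity violated on Q→N: flow 4 > capacity 1.

No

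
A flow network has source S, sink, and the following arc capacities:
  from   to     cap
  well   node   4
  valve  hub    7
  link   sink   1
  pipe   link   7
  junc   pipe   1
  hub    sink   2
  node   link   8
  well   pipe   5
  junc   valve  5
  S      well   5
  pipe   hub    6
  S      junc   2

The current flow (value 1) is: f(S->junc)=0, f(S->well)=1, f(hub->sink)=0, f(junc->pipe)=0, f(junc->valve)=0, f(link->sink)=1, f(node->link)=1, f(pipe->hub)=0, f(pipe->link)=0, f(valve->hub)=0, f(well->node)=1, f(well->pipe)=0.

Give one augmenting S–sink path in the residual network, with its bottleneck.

Residual along S->well->pipe->hub->sink: S->well: 4, well->pipe: 5, pipe->hub: 6, hub->sink: 2.
Bottleneck = min = 2.

S->well->pipe->hub->sink, bottleneck 2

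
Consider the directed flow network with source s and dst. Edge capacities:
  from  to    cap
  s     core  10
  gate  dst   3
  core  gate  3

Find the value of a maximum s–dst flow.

Augment s->core->gate->dst: bottleneck 3. Total 3.
No augmenting path remains in the residual graph.

3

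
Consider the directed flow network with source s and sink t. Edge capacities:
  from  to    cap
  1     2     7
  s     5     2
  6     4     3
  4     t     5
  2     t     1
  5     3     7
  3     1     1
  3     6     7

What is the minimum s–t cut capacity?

Max flow = 2 (via 2 augmenting paths).
In the residual at optimum, the set reachable from s is {s}.
Cut edges: s→5 (cap 2). Sum = 2.

2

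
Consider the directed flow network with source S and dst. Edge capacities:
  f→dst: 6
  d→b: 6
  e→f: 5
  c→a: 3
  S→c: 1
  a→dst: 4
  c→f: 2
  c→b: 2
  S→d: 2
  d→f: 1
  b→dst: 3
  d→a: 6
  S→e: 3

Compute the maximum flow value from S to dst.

6

Augment S→d→b→dst: bottleneck 2. Total 2.
Augment S→c→a→dst: bottleneck 1. Total 3.
Augment S→e→f→dst: bottleneck 3. Total 6.
No augmenting path remains in the residual graph.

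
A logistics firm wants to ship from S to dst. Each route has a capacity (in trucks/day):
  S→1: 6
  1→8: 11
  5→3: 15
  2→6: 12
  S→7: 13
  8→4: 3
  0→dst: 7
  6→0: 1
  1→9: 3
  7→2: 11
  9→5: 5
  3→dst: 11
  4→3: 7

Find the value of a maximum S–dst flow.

7

Augment S→7→2→6→0→dst: bottleneck 1. Total 1.
Augment S→1→8→4→3→dst: bottleneck 3. Total 4.
Augment S→1→9→5→3→dst: bottleneck 3. Total 7.
No augmenting path remains in the residual graph.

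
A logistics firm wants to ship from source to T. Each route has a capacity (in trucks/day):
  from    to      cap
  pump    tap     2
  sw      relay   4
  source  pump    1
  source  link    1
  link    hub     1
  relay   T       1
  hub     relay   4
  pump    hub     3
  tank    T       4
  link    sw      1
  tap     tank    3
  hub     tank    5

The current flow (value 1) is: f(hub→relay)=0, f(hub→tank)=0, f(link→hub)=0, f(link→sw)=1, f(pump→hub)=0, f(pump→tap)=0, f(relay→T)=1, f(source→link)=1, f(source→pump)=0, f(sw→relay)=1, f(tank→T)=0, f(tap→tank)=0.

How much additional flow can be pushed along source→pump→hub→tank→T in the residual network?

1

Residual capacities along the path: source→pump: 1, pump→hub: 3, hub→tank: 5, tank→T: 4.
Minimum is 1.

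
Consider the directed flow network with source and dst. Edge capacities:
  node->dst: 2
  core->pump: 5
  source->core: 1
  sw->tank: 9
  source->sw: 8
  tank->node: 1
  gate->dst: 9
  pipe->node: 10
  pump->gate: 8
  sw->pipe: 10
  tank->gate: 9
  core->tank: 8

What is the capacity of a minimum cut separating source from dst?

9

Max flow = 9 (via 2 augmenting paths).
In the residual at optimum, the set reachable from source is {source}.
Cut edges: source->core (cap 1), source->sw (cap 8). Sum = 9.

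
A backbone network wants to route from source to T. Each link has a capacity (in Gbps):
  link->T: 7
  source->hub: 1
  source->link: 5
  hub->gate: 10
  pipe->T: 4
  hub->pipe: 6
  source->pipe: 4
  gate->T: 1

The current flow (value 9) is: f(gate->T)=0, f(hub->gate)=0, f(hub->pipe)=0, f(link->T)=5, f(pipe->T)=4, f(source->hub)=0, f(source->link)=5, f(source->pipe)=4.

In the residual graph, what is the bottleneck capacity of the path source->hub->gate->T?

1

Residual capacities along the path: source->hub: 1, hub->gate: 10, gate->T: 1.
Minimum is 1.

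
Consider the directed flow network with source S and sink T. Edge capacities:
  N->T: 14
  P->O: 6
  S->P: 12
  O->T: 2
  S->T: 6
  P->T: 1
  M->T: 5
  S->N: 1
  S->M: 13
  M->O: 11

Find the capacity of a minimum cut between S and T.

Max flow = 15 (via 5 augmenting paths).
In the residual at optimum, the set reachable from S is {M, O, P, S}.
Cut edges: S->N (cap 1), S->T (cap 6), M->T (cap 5), P->T (cap 1), O->T (cap 2). Sum = 15.

15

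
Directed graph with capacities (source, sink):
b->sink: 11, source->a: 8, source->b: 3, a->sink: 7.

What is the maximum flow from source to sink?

Augment source->a->sink: bottleneck 7. Total 7.
Augment source->b->sink: bottleneck 3. Total 10.
No augmenting path remains in the residual graph.

10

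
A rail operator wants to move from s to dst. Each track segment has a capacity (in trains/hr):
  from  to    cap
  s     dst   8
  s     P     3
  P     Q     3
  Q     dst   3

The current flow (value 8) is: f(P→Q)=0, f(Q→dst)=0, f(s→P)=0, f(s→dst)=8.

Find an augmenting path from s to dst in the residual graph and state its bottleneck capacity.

Residual along s→P→Q→dst: s→P: 3, P→Q: 3, Q→dst: 3.
Bottleneck = min = 3.

s→P→Q→dst, bottleneck 3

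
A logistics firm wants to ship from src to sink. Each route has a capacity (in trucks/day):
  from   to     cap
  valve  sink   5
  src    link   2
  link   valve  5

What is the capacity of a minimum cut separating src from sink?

Max flow = 2 (via 1 augmenting path).
In the residual at optimum, the set reachable from src is {src}.
Cut edges: src->link (cap 2). Sum = 2.

2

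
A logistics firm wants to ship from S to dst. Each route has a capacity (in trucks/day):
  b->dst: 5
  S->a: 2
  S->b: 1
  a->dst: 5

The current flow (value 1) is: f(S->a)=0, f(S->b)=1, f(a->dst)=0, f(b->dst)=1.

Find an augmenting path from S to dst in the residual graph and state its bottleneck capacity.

Residual along S->a->dst: S->a: 2, a->dst: 5.
Bottleneck = min = 2.

S->a->dst, bottleneck 2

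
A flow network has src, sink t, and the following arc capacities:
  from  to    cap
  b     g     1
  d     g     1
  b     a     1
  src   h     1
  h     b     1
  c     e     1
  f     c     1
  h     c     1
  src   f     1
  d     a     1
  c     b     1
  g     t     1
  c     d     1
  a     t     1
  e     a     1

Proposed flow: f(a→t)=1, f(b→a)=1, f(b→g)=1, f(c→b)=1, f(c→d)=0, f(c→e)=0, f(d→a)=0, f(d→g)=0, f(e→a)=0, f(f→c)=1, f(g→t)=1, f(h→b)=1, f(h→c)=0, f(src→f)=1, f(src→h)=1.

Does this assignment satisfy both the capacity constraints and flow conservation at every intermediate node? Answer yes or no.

Yes

Every edge has 0 ≤ f(e) ≤ cap(e).
At each intermediate node, inflow equals outflow.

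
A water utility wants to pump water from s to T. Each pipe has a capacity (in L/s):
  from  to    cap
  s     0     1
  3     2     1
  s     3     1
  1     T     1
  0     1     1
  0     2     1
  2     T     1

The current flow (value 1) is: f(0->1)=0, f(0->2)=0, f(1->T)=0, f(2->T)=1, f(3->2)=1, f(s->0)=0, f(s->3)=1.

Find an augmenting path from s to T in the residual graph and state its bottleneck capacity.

s->0->1->T, bottleneck 1

Residual along s->0->1->T: s->0: 1, 0->1: 1, 1->T: 1.
Bottleneck = min = 1.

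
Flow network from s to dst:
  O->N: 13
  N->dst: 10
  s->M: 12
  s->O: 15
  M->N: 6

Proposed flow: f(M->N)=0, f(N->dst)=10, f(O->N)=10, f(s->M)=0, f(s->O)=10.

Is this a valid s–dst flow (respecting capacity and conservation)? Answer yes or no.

Every edge has 0 ≤ f(e) ≤ cap(e).
At each intermediate node, inflow equals outflow.

Yes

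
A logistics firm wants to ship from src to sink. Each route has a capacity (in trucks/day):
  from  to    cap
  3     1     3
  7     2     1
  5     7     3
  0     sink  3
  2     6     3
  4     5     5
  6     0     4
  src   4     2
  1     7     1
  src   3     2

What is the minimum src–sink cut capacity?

Max flow = 1 (via 1 augmenting path).
In the residual at optimum, the set reachable from src is {1, 3, 4, 5, 7, src}.
Cut edges: 7->2 (cap 1). Sum = 1.

1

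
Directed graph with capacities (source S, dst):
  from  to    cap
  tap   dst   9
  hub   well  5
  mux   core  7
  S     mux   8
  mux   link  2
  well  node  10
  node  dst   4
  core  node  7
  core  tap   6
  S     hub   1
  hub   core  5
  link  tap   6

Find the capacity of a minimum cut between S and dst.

9

Max flow = 9 (via 3 augmenting paths).
In the residual at optimum, the set reachable from S is {S}.
Cut edges: S→mux (cap 8), S→hub (cap 1). Sum = 9.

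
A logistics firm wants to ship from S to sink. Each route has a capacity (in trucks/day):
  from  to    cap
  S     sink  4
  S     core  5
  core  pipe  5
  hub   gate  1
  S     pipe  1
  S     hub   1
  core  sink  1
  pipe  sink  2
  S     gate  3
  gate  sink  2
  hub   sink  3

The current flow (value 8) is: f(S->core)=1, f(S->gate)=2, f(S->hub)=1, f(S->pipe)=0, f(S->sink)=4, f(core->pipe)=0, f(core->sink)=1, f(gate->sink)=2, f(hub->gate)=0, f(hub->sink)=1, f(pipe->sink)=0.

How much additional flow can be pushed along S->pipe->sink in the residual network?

1

Residual capacities along the path: S->pipe: 1, pipe->sink: 2.
Minimum is 1.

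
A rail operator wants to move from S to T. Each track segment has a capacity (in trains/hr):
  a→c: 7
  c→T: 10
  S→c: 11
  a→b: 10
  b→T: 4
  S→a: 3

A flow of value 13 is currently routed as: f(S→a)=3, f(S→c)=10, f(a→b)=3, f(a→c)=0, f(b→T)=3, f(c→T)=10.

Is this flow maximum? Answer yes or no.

Residual reachable from S: {S, c}; T is not reachable.
Saturated cut: S→a, c→T with total capacity 13 = current flow value. Flow is maximum.

Yes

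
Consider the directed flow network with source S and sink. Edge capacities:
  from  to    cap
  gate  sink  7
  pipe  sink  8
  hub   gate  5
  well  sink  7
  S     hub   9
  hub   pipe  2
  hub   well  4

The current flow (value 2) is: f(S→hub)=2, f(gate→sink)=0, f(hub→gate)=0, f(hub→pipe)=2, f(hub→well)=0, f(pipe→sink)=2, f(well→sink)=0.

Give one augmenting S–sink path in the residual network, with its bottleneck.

S→hub→well→sink, bottleneck 4

Residual along S→hub→well→sink: S→hub: 7, hub→well: 4, well→sink: 7.
Bottleneck = min = 4.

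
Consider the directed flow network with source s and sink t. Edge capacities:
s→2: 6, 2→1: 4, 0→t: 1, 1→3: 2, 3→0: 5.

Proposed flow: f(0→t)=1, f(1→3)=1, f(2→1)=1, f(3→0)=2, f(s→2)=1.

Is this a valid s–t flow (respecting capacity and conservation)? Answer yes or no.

No

Conservation fails at 3: inflow 1 ≠ outflow 2.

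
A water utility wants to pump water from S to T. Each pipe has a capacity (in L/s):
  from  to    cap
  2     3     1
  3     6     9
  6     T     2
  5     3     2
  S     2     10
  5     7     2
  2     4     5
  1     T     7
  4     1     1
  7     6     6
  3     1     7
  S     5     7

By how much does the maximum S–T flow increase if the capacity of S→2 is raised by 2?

0

Original max flow = 6.
Edge S→2 does not cross the min cut (source side {2, 4, 5, S}), so extra capacity there cannot help.
New max flow = 6. Increase = 0.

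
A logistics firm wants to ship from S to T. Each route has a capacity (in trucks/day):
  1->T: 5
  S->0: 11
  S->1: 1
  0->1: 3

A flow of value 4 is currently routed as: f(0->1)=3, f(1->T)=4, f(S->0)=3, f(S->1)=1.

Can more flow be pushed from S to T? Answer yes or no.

No

Residual reachable from S: {0, S}; T is not reachable.
Saturated cut: S->1, 0->1 with total capacity 4 = current flow value. Flow is maximum.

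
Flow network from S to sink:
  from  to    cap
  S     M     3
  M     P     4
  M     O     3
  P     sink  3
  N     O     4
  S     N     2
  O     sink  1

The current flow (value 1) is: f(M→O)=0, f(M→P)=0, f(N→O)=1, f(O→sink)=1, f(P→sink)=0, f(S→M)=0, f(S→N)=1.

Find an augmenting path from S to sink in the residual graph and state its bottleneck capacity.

S→M→P→sink, bottleneck 3

Residual along S→M→P→sink: S→M: 3, M→P: 4, P→sink: 3.
Bottleneck = min = 3.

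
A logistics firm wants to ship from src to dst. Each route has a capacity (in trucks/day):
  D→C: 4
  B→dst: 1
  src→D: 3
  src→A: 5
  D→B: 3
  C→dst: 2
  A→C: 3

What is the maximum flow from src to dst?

3

Augment src→D→B→dst: bottleneck 1. Total 1.
Augment src→D→C→dst: bottleneck 2. Total 3.
No augmenting path remains in the residual graph.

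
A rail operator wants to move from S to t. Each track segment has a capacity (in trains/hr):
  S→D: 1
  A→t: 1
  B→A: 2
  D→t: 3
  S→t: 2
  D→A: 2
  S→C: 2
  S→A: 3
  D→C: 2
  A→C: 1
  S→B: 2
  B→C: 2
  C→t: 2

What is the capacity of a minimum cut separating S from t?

6

Max flow = 6 (via 4 augmenting paths).
In the residual at optimum, the set reachable from S is {A, B, C, S}.
Cut edges: S→D (cap 1), S→t (cap 2), A→t (cap 1), C→t (cap 2). Sum = 6.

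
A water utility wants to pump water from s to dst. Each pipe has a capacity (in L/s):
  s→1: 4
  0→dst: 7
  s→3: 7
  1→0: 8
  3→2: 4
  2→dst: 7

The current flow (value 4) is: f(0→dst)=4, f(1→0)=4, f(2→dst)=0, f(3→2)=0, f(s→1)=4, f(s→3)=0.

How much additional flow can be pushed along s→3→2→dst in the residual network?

4

Residual capacities along the path: s→3: 7, 3→2: 4, 2→dst: 7.
Minimum is 4.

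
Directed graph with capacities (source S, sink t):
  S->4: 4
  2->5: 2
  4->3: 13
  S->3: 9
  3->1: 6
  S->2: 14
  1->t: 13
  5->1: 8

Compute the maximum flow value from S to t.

Augment S->3->1->t: bottleneck 6. Total 6.
Augment S->2->5->1->t: bottleneck 2. Total 8.
No augmenting path remains in the residual graph.

8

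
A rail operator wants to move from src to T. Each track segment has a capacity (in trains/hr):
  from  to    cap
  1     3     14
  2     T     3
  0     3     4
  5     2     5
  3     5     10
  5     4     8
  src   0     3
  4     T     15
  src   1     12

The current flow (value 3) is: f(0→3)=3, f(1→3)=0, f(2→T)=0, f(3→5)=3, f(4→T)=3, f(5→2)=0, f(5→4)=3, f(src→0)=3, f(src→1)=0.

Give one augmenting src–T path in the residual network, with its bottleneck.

Residual along src→1→3→5→4→T: src→1: 12, 1→3: 14, 3→5: 7, 5→4: 5, 4→T: 12.
Bottleneck = min = 5.

src→1→3→5→4→T, bottleneck 5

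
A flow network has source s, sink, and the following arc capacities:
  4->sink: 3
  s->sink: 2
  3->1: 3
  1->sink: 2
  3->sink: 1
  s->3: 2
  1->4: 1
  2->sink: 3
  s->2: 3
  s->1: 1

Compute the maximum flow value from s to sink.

Augment s->sink: bottleneck 2. Total 2.
Augment s->2->sink: bottleneck 3. Total 5.
Augment s->3->sink: bottleneck 1. Total 6.
Augment s->1->sink: bottleneck 1. Total 7.
Augment s->3->1->sink: bottleneck 1. Total 8.
No augmenting path remains in the residual graph.

8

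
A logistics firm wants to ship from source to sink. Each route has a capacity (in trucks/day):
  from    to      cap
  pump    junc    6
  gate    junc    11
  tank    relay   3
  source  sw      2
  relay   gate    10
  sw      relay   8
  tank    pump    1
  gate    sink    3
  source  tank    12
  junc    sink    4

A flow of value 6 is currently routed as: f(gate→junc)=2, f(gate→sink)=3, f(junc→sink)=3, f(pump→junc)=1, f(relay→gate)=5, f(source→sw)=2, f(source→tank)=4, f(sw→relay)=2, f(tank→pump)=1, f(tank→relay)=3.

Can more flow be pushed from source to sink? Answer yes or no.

Residual reachable from source: {source, tank}; sink is not reachable.
Saturated cut: source→sw, tank→relay, tank→pump with total capacity 6 = current flow value. Flow is maximum.

No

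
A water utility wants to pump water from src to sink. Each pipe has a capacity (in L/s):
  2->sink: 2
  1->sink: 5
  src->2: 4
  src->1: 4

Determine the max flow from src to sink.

Augment src->2->sink: bottleneck 2. Total 2.
Augment src->1->sink: bottleneck 4. Total 6.
No augmenting path remains in the residual graph.

6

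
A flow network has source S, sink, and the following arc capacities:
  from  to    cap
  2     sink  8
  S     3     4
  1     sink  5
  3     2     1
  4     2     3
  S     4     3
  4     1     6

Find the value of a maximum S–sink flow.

Augment S→4→1→sink: bottleneck 3. Total 3.
Augment S→3→2→sink: bottleneck 1. Total 4.
No augmenting path remains in the residual graph.

4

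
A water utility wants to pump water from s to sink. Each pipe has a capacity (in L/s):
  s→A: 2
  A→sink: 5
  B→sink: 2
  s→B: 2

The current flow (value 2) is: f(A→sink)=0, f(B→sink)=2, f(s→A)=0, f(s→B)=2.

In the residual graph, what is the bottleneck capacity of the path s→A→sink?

Residual capacities along the path: s→A: 2, A→sink: 5.
Minimum is 2.

2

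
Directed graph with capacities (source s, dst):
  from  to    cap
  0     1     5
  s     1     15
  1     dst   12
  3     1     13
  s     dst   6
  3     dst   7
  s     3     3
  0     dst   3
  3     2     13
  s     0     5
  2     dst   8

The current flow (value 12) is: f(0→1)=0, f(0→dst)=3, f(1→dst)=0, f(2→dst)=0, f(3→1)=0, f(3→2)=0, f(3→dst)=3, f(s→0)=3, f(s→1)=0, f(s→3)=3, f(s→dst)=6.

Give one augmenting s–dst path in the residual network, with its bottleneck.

Residual along s→1→dst: s→1: 15, 1→dst: 12.
Bottleneck = min = 12.

s→1→dst, bottleneck 12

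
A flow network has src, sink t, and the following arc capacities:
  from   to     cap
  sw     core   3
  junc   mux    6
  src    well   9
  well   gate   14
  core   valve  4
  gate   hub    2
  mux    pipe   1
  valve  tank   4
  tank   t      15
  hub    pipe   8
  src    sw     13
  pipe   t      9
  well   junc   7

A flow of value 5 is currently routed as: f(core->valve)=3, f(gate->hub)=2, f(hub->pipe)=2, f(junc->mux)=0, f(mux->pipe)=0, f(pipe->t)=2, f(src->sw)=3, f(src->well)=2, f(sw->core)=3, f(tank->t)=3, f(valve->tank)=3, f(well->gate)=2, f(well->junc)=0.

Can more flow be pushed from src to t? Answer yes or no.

Yes

Residual path src->well->junc->mux->pipe->t has bottleneck 1 > 0.
Pushing 1 along it raises the flow to 6, so the given flow is not maximum.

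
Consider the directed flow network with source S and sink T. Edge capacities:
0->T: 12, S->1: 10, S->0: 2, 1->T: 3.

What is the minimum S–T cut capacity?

5

Max flow = 5 (via 2 augmenting paths).
In the residual at optimum, the set reachable from S is {1, S}.
Cut edges: S->0 (cap 2), 1->T (cap 3). Sum = 5.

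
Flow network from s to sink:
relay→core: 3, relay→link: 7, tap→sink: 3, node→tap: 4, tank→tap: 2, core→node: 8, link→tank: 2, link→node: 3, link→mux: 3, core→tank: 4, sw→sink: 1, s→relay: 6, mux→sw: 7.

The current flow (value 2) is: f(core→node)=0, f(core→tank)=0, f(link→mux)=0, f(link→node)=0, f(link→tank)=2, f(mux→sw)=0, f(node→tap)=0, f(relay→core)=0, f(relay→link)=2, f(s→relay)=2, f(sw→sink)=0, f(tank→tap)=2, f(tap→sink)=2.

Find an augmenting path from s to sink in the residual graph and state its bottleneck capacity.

s→relay→link→mux→sw→sink, bottleneck 1

Residual along s→relay→link→mux→sw→sink: s→relay: 4, relay→link: 5, link→mux: 3, mux→sw: 7, sw→sink: 1.
Bottleneck = min = 1.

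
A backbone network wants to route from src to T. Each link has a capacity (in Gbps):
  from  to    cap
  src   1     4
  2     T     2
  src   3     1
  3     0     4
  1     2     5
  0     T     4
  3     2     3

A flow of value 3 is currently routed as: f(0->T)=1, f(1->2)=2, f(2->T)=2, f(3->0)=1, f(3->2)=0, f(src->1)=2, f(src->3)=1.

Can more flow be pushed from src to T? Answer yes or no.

Residual reachable from src: {1, 2, src}; T is not reachable.
Saturated cut: src->3, 2->T with total capacity 3 = current flow value. Flow is maximum.

No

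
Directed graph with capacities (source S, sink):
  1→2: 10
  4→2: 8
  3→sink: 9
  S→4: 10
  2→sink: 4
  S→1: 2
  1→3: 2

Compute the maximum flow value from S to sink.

Augment S→4→2→sink: bottleneck 4. Total 4.
Augment S→1→3→sink: bottleneck 2. Total 6.
No augmenting path remains in the residual graph.

6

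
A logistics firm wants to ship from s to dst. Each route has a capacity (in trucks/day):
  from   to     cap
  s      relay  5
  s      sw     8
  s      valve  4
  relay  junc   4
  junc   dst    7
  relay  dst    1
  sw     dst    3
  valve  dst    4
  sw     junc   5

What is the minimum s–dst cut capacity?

15

Max flow = 15 (via 5 augmenting paths).
In the residual at optimum, the set reachable from s is {junc, relay, s, sw}.
Cut edges: s->valve (cap 4), sw->dst (cap 3), relay->dst (cap 1), junc->dst (cap 7). Sum = 15.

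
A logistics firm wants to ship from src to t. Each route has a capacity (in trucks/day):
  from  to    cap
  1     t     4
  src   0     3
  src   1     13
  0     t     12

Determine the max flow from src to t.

7

Augment src->0->t: bottleneck 3. Total 3.
Augment src->1->t: bottleneck 4. Total 7.
No augmenting path remains in the residual graph.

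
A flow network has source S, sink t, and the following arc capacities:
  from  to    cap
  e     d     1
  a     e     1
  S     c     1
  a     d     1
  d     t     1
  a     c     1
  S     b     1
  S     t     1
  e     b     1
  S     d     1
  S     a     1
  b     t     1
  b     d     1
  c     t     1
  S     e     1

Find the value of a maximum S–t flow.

Augment S->t: bottleneck 1. Total 1.
Augment S->c->t: bottleneck 1. Total 2.
Augment S->b->t: bottleneck 1. Total 3.
Augment S->d->t: bottleneck 1. Total 4.
No augmenting path remains in the residual graph.

4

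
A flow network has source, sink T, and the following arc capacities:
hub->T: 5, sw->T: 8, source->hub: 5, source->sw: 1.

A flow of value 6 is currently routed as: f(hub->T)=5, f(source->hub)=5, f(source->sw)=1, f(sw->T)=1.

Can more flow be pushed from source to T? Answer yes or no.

Residual reachable from source: {source}; T is not reachable.
Saturated cut: source->sw, source->hub with total capacity 6 = current flow value. Flow is maximum.

No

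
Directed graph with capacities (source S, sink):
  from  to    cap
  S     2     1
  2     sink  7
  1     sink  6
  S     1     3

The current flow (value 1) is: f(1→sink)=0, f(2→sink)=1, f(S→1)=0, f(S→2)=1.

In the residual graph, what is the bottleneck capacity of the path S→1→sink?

3

Residual capacities along the path: S→1: 3, 1→sink: 6.
Minimum is 3.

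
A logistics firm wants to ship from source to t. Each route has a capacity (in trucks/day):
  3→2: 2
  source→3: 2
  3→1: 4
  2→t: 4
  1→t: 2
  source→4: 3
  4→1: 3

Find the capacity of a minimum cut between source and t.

4

Max flow = 4 (via 2 augmenting paths).
In the residual at optimum, the set reachable from source is {1, 4, source}.
Cut edges: source→3 (cap 2), 1→t (cap 2). Sum = 4.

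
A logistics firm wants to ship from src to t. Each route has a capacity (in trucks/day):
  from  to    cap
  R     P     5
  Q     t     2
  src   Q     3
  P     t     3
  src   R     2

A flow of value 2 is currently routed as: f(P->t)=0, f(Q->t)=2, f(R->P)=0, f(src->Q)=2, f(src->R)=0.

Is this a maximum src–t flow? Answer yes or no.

No

Residual path src->R->P->t has bottleneck 2 > 0.
Pushing 2 along it raises the flow to 4, so the given flow is not maximum.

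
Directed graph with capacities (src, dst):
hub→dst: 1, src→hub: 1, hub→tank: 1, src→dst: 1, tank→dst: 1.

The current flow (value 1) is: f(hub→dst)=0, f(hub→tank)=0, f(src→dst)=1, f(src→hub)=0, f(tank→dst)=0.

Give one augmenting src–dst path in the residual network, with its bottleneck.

Residual along src→hub→dst: src→hub: 1, hub→dst: 1.
Bottleneck = min = 1.

src→hub→dst, bottleneck 1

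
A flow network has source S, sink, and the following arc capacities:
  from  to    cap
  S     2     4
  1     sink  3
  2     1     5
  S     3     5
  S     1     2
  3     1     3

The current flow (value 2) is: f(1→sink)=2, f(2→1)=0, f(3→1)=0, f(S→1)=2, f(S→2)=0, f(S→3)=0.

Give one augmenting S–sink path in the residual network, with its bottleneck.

Residual along S→2→1→sink: S→2: 4, 2→1: 5, 1→sink: 1.
Bottleneck = min = 1.

S→2→1→sink, bottleneck 1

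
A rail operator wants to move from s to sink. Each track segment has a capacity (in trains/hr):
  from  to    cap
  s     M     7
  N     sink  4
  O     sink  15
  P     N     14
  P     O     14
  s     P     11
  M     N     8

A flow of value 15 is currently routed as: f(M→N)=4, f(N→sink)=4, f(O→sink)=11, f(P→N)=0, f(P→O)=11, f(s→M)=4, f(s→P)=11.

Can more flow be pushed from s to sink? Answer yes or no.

Residual reachable from s: {M, N, s}; sink is not reachable.
Saturated cut: s→P, N→sink with total capacity 15 = current flow value. Flow is maximum.

No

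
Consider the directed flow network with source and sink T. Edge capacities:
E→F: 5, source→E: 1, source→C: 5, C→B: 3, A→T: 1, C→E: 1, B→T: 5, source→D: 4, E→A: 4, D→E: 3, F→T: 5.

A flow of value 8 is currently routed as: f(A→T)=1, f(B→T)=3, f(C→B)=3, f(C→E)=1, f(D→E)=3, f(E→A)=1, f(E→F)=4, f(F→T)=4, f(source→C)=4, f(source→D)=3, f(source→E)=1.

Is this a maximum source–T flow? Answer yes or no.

Residual reachable from source: {C, D, source}; T is not reachable.
Saturated cut: source→E, C→E, D→E, C→B with total capacity 8 = current flow value. Flow is maximum.

Yes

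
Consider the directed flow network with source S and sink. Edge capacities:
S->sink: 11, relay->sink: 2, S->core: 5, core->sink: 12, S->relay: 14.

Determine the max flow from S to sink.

Augment S->sink: bottleneck 11. Total 11.
Augment S->relay->sink: bottleneck 2. Total 13.
Augment S->core->sink: bottleneck 5. Total 18.
No augmenting path remains in the residual graph.

18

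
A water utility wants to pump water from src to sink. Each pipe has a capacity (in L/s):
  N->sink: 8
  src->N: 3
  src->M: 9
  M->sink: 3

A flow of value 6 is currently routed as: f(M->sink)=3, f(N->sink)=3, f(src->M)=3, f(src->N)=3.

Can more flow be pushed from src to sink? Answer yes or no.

Residual reachable from src: {M, src}; sink is not reachable.
Saturated cut: src->N, M->sink with total capacity 6 = current flow value. Flow is maximum.

No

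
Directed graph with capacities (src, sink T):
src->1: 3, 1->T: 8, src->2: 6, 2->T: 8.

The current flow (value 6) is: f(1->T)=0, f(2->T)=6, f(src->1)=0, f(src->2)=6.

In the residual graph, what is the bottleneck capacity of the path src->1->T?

Residual capacities along the path: src->1: 3, 1->T: 8.
Minimum is 3.

3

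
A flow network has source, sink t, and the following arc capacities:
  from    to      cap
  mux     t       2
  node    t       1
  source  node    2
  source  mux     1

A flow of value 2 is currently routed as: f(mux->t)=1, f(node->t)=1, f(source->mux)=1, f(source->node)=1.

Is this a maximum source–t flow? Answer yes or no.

Residual reachable from source: {node, source}; t is not reachable.
Saturated cut: source->mux, node->t with total capacity 2 = current flow value. Flow is maximum.

Yes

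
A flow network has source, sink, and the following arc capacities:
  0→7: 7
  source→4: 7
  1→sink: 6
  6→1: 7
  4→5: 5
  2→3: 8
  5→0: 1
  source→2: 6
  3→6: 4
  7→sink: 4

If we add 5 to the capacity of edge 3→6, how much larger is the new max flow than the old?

Original max flow = 5.
After raising cap(3→6), augmenting paths through that edge carry 2 more units.
New max flow = 7. Increase = 2.

2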